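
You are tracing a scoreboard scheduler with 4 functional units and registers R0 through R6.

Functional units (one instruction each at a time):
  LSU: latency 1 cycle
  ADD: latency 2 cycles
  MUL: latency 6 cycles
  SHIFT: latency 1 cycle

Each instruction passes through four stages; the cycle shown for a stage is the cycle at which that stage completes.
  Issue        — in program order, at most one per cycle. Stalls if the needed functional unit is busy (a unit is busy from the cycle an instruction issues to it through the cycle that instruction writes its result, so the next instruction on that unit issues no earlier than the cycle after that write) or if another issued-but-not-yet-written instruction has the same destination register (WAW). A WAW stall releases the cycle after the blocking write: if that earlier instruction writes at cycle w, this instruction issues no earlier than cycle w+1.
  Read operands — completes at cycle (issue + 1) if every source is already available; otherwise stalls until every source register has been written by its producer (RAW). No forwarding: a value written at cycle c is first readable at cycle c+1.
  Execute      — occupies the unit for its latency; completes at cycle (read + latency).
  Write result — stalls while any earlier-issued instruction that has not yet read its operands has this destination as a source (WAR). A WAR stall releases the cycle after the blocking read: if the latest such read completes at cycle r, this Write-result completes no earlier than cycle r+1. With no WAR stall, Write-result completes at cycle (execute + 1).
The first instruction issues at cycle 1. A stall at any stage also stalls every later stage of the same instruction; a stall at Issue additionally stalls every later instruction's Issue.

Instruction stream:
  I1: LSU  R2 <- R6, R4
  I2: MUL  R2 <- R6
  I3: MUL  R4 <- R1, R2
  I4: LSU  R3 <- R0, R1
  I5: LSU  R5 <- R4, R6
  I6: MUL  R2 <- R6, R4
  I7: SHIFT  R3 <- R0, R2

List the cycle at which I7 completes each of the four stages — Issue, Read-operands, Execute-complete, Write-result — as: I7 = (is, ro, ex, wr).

I7 = (24, 32, 33, 34)

I1  is:1  ro:2  ex:3  wr:4
I2  is:5  ro:6  ex:12  wr:13  — WAW R2: wait I1 write@4
I3  is:14  ro:15  ex:21  wr:22  — struct: MUL busy until I2 writes@13
I4  is:15  ro:16  ex:17  wr:18
I5  is:19  ro:23  ex:24  wr:25  — struct: LSU busy until I4 writes@18, RAW R4: wait I3 write@22
I6  is:23  ro:24  ex:30  wr:31  — struct: MUL busy until I3 writes@22
I7  is:24  ro:32  ex:33  wr:34  — RAW R2: wait I6 write@31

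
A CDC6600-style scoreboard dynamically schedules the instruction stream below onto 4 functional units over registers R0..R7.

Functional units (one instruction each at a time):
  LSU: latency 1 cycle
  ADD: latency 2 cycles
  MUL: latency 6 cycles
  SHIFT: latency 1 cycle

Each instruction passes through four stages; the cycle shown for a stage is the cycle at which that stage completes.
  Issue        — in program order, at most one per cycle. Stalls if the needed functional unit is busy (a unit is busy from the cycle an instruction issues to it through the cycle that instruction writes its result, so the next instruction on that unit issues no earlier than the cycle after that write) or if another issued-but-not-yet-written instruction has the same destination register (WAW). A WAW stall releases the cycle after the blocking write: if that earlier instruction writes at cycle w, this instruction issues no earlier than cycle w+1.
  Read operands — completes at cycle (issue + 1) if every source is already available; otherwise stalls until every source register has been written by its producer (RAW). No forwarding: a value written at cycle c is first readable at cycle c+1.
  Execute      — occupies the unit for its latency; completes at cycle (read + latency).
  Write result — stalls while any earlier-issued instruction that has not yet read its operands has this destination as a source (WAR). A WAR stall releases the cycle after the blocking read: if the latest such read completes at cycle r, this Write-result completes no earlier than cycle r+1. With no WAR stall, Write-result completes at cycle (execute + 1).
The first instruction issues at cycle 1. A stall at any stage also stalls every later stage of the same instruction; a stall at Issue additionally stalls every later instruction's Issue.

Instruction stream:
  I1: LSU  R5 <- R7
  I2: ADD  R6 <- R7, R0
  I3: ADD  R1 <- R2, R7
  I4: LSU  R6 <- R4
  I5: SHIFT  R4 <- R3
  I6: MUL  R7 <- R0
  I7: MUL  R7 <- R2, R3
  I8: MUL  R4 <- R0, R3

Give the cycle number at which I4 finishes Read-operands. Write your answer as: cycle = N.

cycle = 9

[1] issue I1 (LSU)
[2] I1 read-ops; issue I2 (ADD)
[3] I1 finished on LSU; I2 read-ops
[4] I1→R5
[5] I2 finished on ADD
[6] I2→R6
[7] issue I3 (ADD)
[8] I3 read-ops; issue I4 (LSU)
[9] I4 read-ops; issue I5 (SHIFT)
[10] I3 finished on ADD; I4 finished on LSU; I5 read-ops; issue I6 (MUL)
[11] I3→R1; I4→R6; I5 finished on SHIFT; I6 read-ops
[12] I5→R4
[17] I6 finished on MUL
[18] I6→R7
[19] issue I7 (MUL)
[20] I7 read-ops
[26] I7 finished on MUL
[27] I7→R7
[28] issue I8 (MUL)
[29] I8 read-ops
[35] I8 finished on MUL
[36] I8→R4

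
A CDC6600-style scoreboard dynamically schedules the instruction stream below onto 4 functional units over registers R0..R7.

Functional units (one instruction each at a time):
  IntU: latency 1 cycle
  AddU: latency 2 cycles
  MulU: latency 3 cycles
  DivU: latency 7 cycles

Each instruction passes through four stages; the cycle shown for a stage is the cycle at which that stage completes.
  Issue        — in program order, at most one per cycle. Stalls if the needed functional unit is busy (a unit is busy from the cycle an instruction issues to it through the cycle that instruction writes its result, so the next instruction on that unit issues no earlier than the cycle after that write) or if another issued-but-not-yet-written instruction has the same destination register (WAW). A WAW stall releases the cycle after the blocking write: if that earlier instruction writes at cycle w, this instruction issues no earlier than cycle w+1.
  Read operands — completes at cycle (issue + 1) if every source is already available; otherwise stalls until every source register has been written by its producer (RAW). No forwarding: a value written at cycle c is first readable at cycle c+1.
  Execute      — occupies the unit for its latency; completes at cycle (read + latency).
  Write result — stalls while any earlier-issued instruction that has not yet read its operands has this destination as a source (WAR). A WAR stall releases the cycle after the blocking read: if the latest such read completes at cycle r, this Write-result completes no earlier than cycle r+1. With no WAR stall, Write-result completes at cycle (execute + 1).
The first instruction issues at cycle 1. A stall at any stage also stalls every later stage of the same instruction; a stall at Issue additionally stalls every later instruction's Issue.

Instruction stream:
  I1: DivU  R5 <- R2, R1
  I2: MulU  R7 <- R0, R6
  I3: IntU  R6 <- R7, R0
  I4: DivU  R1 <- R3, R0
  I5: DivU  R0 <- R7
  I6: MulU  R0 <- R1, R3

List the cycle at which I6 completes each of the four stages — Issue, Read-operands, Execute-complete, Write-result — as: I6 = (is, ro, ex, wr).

I6 = (31, 32, 35, 36)

I1: IS=1 RO=2 EX=9 WR=10
I2: IS=2 RO=3 EX=6 WR=7
I3: IS=3 RO=8 EX=9 WR=10  [RAW R7: wait I2 write@7]
I4: IS=11 RO=12 EX=19 WR=20  [struct: DivU busy until I1 writes@10]
I5: IS=21 RO=22 EX=29 WR=30  [struct: DivU busy until I4 writes@20]
I6: IS=31 RO=32 EX=35 WR=36  [WAW R0: wait I5 write@30]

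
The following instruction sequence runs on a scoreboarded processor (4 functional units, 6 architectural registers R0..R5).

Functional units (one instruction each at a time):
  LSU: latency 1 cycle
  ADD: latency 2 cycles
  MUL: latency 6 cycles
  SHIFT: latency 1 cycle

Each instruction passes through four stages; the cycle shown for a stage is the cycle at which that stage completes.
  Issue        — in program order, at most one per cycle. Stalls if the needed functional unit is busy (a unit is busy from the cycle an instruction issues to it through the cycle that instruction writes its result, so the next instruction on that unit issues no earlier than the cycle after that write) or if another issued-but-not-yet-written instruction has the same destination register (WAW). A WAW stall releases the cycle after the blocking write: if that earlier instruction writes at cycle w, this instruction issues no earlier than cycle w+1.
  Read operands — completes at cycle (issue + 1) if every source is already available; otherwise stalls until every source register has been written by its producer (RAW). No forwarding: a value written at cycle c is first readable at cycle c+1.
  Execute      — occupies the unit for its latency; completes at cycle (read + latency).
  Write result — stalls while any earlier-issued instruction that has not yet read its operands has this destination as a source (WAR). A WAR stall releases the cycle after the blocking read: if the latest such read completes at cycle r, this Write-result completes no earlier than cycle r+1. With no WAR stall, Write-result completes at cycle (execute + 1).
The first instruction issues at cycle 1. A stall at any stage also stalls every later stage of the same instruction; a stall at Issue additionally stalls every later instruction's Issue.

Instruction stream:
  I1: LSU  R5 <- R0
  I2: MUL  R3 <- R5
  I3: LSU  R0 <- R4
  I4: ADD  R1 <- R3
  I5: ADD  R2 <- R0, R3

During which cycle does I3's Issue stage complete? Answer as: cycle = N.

cycle = 5

cycle 1: I1→LSU
cycle 2: I1 RO · I2→MUL
cycle 3: I1 EX
cycle 4: I1 WR R5
cycle 5: I2 RO · I3→LSU
cycle 6: I3 RO · I4→ADD
cycle 7: I3 EX
cycle 8: I3 WR R0
cycle 11: I2 EX
cycle 12: I2 WR R3
cycle 13: I4 RO
cycle 15: I4 EX
cycle 16: I4 WR R1
cycle 17: I5→ADD
cycle 18: I5 RO
cycle 20: I5 EX
cycle 21: I5 WR R2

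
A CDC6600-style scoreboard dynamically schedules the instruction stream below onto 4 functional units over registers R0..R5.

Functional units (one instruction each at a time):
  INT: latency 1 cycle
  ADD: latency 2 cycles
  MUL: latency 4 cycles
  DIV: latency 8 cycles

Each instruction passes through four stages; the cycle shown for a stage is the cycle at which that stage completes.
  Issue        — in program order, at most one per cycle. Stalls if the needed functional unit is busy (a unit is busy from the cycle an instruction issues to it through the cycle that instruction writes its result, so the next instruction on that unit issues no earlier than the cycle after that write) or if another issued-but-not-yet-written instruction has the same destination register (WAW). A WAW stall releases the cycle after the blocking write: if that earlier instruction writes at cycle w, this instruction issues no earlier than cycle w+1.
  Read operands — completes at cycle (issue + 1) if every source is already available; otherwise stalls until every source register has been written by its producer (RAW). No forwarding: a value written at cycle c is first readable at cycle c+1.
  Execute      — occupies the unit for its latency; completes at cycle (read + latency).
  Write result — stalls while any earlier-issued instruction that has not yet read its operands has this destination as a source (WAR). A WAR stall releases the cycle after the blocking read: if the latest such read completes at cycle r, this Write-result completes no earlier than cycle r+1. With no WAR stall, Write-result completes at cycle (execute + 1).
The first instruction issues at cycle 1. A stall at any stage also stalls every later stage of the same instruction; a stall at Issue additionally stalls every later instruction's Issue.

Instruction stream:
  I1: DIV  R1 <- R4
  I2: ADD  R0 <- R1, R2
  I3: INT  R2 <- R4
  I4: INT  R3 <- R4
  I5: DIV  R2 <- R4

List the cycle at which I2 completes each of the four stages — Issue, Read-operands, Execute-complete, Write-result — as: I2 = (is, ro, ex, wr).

I2 = (2, 12, 14, 15)

[I1] 1/2/10/11
[I2] 2/12/14/15  (RAW R1: wait I1 write@11)
[I3] 3/4/5/13  (WAR R2: wait I2 read@12)
[I4] 14/15/16/17  (struct: INT busy until I3 writes@13)
[I5] 15/16/24/25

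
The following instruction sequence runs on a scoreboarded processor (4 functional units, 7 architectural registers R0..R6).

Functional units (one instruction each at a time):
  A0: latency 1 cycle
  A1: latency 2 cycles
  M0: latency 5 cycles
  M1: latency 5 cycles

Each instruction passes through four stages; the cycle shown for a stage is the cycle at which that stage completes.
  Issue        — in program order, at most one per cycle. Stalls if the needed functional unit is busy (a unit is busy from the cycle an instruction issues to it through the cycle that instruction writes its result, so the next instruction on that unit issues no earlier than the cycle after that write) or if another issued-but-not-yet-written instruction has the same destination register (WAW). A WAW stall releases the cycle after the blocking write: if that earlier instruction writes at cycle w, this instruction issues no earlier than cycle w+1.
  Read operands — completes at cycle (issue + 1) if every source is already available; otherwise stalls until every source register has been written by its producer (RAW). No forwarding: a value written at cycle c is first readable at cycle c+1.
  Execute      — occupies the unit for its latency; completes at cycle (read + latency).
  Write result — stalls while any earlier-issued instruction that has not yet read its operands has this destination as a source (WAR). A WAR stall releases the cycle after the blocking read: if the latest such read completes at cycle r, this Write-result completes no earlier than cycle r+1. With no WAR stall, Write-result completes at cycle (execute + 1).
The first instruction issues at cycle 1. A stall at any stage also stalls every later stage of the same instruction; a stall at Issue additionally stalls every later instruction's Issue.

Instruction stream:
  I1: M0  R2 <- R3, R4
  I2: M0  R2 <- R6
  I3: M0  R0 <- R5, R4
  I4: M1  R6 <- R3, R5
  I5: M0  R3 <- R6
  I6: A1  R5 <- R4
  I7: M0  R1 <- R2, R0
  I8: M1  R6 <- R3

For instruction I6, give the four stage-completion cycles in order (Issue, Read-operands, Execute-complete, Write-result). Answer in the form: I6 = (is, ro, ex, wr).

I6 = (26, 27, 29, 30)

I1  is:1  ro:2  ex:7  wr:8
I2  is:9  ro:10  ex:15  wr:16  — struct: M0 busy until I1 writes@8
I3  is:17  ro:18  ex:23  wr:24  — struct: M0 busy until I2 writes@16
I4  is:18  ro:19  ex:24  wr:25
I5  is:25  ro:26  ex:31  wr:32  — struct: M0 busy until I3 writes@24
I6  is:26  ro:27  ex:29  wr:30
I7  is:33  ro:34  ex:39  wr:40  — struct: M0 busy until I5 writes@32
I8  is:34  ro:35  ex:40  wr:41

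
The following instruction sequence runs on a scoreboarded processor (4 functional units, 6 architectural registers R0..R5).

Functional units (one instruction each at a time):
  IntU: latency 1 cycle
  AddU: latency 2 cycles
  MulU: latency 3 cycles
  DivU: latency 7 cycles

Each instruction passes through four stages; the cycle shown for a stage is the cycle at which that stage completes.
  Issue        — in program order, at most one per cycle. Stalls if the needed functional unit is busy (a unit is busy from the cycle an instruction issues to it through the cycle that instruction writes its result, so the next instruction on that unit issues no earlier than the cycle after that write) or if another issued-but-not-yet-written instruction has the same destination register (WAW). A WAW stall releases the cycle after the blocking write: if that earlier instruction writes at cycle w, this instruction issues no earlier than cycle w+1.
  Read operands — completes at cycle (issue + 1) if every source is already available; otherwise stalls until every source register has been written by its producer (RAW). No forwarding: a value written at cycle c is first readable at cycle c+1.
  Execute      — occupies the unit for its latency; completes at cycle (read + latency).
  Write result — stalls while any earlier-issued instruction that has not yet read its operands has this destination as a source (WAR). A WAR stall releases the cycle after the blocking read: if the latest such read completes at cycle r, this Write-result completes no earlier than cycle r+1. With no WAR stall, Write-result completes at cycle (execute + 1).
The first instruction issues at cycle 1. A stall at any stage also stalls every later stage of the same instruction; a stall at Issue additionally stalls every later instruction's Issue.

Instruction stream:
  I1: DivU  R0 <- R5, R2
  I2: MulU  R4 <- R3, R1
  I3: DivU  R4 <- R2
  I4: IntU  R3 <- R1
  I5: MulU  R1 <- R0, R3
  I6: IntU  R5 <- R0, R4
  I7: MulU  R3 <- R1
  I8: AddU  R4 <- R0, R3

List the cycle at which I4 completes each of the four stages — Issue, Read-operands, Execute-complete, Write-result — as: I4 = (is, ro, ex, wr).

I1 -> (1, 2, 9, 10)
I2 -> (2, 3, 6, 7)
I3 -> (11, 12, 19, 20)  // struct: DivU busy until I1 writes@10
I4 -> (12, 13, 14, 15)
I5 -> (13, 16, 19, 20)  // RAW R3: wait I4 write@15
I6 -> (16, 21, 22, 23)  // struct: IntU busy until I4 writes@15, RAW R4: wait I3 write@20
I7 -> (21, 22, 25, 26)  // struct: MulU busy until I5 writes@20
I8 -> (22, 27, 29, 30)  // RAW R3: wait I7 write@26

I4 = (12, 13, 14, 15)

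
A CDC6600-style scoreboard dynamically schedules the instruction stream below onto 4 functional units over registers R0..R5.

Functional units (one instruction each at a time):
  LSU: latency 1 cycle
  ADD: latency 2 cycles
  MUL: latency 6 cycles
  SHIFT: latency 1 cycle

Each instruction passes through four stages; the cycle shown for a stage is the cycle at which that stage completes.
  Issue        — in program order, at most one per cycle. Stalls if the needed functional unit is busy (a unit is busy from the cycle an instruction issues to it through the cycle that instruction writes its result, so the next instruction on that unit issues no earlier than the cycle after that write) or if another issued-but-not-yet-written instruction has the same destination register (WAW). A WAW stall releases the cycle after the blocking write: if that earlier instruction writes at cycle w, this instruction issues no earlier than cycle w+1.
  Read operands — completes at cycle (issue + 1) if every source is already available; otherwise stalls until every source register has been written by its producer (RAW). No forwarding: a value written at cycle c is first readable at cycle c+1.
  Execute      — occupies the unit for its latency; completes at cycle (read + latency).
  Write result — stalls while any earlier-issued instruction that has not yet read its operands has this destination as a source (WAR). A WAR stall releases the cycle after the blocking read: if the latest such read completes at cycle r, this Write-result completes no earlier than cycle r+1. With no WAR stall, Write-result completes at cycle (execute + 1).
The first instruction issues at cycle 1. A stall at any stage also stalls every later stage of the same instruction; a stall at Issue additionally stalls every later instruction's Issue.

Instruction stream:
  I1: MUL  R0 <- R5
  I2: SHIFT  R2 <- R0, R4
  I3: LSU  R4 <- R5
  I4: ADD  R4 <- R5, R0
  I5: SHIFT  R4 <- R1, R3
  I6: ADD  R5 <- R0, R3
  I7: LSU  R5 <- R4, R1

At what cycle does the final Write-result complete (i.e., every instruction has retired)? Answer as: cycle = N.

cycle = 26

c1: issue I1 (MUL)
c2: I1 read-ops, issue I2 (SHIFT)
c3: issue I3 (LSU)
c4: I3 read-ops
c5: I3 finished on LSU
c8: I1 finished on MUL
c9: I1→R0
c10: I2 read-ops
c11: I2 finished on SHIFT, I3→R4
c12: I2→R2, issue I4 (ADD)
c13: I4 read-ops
c15: I4 finished on ADD
c16: I4→R4
c17: issue I5 (SHIFT)
c18: I5 read-ops, issue I6 (ADD)
c19: I5 finished on SHIFT, I6 read-ops
c20: I5→R4
c21: I6 finished on ADD
c22: I6→R5
c23: issue I7 (LSU)
c24: I7 read-ops
c25: I7 finished on LSU
c26: I7→R5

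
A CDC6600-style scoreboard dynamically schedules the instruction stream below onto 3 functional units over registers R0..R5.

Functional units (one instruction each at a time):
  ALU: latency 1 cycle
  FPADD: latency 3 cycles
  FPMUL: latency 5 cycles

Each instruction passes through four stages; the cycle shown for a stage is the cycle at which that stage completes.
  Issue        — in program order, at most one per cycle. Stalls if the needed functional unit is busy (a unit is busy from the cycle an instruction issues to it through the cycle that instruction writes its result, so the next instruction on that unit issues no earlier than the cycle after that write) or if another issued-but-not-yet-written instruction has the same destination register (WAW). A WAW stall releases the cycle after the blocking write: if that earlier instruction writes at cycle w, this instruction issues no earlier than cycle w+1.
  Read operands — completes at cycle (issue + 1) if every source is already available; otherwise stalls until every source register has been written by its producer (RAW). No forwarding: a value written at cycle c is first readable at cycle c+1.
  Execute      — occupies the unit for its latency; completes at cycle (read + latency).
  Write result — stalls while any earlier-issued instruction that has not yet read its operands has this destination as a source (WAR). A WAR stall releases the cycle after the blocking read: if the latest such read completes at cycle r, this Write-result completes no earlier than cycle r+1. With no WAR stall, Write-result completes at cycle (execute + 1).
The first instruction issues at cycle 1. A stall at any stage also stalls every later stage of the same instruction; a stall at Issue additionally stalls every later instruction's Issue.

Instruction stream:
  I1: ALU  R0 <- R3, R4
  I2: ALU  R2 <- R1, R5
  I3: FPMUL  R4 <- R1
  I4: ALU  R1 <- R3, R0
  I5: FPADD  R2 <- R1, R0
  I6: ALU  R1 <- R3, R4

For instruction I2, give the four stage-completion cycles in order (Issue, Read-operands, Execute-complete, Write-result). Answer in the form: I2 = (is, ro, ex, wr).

I2 = (5, 6, 7, 8)

cycle 1: issue I1 (ALU)
cycle 2: I1 read-ops
cycle 3: I1 finished on ALU
cycle 4: I1→R0
cycle 5: issue I2 (ALU)
cycle 6: I2 read-ops | issue I3 (FPMUL)
cycle 7: I2 finished on ALU | I3 read-ops
cycle 8: I2→R2
cycle 9: issue I4 (ALU)
cycle 10: I4 read-ops | issue I5 (FPADD)
cycle 11: I4 finished on ALU
cycle 12: I3 finished on FPMUL | I4→R1
cycle 13: I3→R4 | I5 read-ops | issue I6 (ALU)
cycle 14: I6 read-ops
cycle 15: I6 finished on ALU
cycle 16: I5 finished on FPADD | I6→R1
cycle 17: I5→R2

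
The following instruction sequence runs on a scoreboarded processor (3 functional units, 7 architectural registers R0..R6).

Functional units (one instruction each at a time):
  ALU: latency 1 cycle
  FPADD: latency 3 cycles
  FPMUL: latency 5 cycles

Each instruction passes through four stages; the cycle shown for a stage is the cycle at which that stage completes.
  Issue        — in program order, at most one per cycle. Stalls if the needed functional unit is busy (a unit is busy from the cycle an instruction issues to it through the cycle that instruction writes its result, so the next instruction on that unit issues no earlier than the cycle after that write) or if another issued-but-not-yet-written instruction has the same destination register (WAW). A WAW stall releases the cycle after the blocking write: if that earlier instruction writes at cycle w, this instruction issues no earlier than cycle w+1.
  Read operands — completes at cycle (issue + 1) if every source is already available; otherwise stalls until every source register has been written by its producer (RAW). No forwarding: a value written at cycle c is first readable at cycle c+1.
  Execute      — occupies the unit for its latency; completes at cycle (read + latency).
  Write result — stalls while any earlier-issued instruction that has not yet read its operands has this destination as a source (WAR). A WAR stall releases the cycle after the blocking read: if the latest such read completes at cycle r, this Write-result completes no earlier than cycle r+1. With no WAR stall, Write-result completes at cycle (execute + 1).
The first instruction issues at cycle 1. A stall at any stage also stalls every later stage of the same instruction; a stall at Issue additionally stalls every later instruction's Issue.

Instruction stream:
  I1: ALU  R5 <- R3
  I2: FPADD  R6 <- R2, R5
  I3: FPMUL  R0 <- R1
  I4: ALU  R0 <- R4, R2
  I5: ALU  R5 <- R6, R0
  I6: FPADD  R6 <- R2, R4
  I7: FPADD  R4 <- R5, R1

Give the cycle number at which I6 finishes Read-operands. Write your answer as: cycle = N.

[1] I1 dispatched to ALU
[2] I1 operands ready; I2 dispatched to FPADD
[3] I1 complete; I3 dispatched to FPMUL
[4] R5←I1; I3 operands ready
[5] I2 operands ready
[8] I2 complete
[9] R6←I2; I3 complete
[10] R0←I3
[11] I4 dispatched to ALU
[12] I4 operands ready
[13] I4 complete
[14] R0←I4
[15] I5 dispatched to ALU
[16] I5 operands ready; I6 dispatched to FPADD
[17] I5 complete; I6 operands ready
[18] R5←I5
[20] I6 complete
[21] R6←I6
[22] I7 dispatched to FPADD
[23] I7 operands ready
[26] I7 complete
[27] R4←I7

cycle = 17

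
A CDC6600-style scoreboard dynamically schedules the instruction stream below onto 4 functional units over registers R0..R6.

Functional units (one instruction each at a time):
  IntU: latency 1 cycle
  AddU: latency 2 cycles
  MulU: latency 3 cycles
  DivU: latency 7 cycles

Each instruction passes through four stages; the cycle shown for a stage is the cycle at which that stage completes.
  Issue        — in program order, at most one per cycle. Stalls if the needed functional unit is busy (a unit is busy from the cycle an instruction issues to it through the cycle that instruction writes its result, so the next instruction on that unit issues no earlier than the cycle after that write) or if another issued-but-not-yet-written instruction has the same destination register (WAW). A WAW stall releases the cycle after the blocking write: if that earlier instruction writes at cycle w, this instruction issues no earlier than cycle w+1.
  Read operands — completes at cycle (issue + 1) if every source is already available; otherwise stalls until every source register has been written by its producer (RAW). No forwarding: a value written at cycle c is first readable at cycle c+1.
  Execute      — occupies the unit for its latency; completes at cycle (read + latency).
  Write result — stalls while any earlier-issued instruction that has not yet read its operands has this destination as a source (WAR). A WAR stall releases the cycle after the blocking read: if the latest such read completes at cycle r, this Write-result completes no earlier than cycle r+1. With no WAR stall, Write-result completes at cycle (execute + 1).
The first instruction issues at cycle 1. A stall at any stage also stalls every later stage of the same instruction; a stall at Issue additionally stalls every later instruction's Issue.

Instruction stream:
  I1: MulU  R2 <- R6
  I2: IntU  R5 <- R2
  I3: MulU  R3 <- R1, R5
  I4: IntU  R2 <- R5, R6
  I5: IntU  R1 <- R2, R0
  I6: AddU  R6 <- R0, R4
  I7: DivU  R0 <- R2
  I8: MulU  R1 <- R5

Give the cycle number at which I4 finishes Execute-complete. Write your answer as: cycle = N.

cycle = 12

c1: I1 issues→MulU
c2: I1 reads · I2 issues→IntU
c5: I1 exec-done
c6: I1 writes R2
c7: I2 reads · I3 issues→MulU
c8: I2 exec-done
c9: I2 writes R5
c10: I3 reads · I4 issues→IntU
c11: I4 reads
c12: I4 exec-done
c13: I3 exec-done · I4 writes R2
c14: I3 writes R3 · I5 issues→IntU
c15: I5 reads · I6 issues→AddU
c16: I5 exec-done · I6 reads · I7 issues→DivU
c17: I5 writes R1 · I7 reads
c18: I6 exec-done · I8 issues→MulU
c19: I6 writes R6 · I8 reads
c22: I8 exec-done
c23: I8 writes R1
c24: I7 exec-done
c25: I7 writes R0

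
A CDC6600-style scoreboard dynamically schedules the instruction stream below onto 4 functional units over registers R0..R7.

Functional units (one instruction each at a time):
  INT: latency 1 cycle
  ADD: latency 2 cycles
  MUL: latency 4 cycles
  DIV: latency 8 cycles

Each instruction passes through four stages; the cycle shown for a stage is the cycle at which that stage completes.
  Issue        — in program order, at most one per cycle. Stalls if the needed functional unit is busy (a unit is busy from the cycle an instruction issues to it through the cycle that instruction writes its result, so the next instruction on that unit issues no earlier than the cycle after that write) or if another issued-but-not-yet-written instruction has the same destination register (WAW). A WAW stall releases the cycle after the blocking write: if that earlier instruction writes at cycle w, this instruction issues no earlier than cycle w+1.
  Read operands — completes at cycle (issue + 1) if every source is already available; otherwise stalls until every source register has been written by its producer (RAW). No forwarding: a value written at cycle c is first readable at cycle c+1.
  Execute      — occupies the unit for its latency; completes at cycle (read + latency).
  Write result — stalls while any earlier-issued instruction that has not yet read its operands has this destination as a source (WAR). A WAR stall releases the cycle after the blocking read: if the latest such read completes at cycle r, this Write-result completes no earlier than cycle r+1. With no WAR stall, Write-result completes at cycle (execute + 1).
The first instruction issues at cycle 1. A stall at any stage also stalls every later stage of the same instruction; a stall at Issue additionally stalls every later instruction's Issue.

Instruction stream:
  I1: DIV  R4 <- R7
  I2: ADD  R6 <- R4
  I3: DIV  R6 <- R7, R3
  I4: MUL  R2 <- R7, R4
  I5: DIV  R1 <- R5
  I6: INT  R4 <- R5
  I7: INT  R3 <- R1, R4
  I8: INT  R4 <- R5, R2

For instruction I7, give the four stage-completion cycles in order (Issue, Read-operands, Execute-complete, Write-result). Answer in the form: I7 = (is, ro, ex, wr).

[I1] 1/2/10/11
[I2] 2/12/14/15  (RAW R4: wait I1 write@11)
[I3] 16/17/25/26  (WAW R6: wait I2 write@15)
[I4] 17/18/22/23
[I5] 27/28/36/37  (struct: DIV busy until I3 writes@26)
[I6] 28/29/30/31
[I7] 32/38/39/40  (struct: INT busy until I6 writes@31; RAW R1: wait I5 write@37)
[I8] 41/42/43/44  (struct: INT busy until I7 writes@40)

I7 = (32, 38, 39, 40)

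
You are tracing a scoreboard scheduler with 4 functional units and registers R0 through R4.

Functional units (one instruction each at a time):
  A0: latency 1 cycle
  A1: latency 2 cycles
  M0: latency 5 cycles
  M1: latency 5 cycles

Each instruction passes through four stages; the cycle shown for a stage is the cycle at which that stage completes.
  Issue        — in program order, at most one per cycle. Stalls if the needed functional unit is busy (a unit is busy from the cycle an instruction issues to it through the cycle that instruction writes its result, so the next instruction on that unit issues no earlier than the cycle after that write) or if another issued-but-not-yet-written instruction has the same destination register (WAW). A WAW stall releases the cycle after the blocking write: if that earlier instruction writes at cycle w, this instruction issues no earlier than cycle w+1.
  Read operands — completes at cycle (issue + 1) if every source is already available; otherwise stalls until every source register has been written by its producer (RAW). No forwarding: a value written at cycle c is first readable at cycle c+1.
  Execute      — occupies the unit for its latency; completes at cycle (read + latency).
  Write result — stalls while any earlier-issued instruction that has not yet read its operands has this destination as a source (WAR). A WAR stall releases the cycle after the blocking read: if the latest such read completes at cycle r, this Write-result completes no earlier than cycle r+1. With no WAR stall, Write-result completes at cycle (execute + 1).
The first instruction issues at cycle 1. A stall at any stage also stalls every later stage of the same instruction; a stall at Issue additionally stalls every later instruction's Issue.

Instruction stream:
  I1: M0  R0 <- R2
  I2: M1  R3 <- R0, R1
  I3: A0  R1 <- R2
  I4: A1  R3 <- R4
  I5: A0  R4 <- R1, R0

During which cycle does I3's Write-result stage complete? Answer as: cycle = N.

cycle = 10

cycle 1: I1→M0
cycle 2: I1 RO | I2→M1
cycle 3: I3→A0
cycle 4: I3 RO
cycle 5: I3 EX
cycle 7: I1 EX
cycle 8: I1 WR R0
cycle 9: I2 RO
cycle 10: I3 WR R1
cycle 14: I2 EX
cycle 15: I2 WR R3
cycle 16: I4→A1
cycle 17: I4 RO | I5→A0
cycle 18: I5 RO
cycle 19: I4 EX | I5 EX
cycle 20: I4 WR R3 | I5 WR R4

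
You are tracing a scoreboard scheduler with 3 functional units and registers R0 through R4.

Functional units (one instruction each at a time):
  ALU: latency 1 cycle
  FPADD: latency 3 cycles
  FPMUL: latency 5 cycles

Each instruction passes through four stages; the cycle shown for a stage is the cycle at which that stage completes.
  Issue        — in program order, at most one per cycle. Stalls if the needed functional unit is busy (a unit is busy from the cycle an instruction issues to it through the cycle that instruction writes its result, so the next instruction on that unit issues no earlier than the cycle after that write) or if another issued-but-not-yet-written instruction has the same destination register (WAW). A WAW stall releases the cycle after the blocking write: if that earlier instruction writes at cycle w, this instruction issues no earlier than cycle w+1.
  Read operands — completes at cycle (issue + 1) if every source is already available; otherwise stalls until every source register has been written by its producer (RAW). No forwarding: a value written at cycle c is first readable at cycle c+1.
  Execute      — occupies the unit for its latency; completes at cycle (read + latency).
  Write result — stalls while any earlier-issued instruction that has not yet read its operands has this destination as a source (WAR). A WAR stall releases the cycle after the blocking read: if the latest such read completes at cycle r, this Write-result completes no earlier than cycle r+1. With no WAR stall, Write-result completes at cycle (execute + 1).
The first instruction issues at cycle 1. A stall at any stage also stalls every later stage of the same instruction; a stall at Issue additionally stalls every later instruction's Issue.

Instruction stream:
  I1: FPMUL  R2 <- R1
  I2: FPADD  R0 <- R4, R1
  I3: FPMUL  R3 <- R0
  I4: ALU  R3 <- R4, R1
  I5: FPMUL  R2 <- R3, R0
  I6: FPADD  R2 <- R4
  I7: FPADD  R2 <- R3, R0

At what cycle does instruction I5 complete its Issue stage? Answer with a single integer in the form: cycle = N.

1) issue 1, read 2, done 7, write 8
2) issue 2, read 3, done 6, write 7
3) issue 9, read 10, done 15, write 16  <struct: FPMUL busy until I1 writes@8>
4) issue 17, read 18, done 19, write 20  <WAW R3: wait I3 write@16>
5) issue 18, read 21, done 26, write 27  <RAW R3: wait I4 write@20>
6) issue 28, read 29, done 32, write 33  <WAW R2: wait I5 write@27>
7) issue 34, read 35, done 38, write 39  <struct: FPADD busy until I6 writes@33>

cycle = 18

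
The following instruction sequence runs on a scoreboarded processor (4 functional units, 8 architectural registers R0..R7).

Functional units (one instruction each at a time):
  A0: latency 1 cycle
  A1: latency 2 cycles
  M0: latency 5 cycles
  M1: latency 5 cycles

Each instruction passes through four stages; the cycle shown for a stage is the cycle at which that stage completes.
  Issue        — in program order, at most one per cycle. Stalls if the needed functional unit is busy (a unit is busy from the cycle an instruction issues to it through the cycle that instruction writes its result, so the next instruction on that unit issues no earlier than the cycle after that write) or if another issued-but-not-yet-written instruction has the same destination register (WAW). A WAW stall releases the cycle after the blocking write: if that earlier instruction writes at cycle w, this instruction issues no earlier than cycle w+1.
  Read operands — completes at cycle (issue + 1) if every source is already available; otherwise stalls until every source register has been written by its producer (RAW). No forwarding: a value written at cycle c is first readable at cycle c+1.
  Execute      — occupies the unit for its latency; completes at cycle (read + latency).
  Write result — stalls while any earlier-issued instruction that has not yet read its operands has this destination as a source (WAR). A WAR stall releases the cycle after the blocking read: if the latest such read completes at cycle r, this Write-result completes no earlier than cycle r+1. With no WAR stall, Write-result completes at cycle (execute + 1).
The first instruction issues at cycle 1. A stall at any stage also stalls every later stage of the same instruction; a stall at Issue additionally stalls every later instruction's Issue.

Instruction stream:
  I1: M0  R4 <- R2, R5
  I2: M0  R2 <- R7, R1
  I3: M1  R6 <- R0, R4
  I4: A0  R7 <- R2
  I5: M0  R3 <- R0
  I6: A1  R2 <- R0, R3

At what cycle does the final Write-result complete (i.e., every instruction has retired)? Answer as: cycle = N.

I1  is:1  ro:2  ex:7  wr:8
I2  is:9  ro:10  ex:15  wr:16  — struct: M0 busy until I1 writes@8
I3  is:10  ro:11  ex:16  wr:17
I4  is:11  ro:17  ex:18  wr:19  — RAW R2: wait I2 write@16
I5  is:17  ro:18  ex:23  wr:24  — struct: M0 busy until I2 writes@16
I6  is:18  ro:25  ex:27  wr:28  — RAW R3: wait I5 write@24

cycle = 28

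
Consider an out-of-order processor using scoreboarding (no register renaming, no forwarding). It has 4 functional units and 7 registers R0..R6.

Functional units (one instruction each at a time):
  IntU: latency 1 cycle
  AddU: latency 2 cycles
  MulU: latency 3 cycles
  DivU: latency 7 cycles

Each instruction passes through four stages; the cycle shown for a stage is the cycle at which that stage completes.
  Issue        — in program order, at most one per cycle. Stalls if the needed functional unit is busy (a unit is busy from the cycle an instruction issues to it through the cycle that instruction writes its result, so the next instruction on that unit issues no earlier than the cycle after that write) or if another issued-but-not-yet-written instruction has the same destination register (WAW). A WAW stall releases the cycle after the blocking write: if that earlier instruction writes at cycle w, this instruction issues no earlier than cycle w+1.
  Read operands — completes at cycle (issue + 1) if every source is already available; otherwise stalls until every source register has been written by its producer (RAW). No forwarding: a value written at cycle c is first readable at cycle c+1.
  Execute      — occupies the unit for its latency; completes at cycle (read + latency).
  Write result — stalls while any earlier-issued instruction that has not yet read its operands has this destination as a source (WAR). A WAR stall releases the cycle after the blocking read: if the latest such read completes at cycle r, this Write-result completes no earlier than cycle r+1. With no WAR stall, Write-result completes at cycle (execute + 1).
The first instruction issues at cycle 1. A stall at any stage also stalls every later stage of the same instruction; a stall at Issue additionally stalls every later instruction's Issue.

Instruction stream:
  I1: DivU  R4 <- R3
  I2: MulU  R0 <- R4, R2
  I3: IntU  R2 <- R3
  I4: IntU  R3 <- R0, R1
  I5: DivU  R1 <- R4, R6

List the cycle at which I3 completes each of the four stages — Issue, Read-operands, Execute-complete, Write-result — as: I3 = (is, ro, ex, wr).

t=1  I1 issues→DivU
t=2  I1 reads · I2 issues→MulU
t=3  I3 issues→IntU
t=4  I3 reads
t=5  I3 exec-done
t=9  I1 exec-done
t=10  I1 writes R4
t=11  I2 reads
t=12  I3 writes R2
t=13  I4 issues→IntU
t=14  I2 exec-done · I5 issues→DivU
t=15  I2 writes R0 · I5 reads
t=16  I4 reads
t=17  I4 exec-done
t=18  I4 writes R3
t=22  I5 exec-done
t=23  I5 writes R1

I3 = (3, 4, 5, 12)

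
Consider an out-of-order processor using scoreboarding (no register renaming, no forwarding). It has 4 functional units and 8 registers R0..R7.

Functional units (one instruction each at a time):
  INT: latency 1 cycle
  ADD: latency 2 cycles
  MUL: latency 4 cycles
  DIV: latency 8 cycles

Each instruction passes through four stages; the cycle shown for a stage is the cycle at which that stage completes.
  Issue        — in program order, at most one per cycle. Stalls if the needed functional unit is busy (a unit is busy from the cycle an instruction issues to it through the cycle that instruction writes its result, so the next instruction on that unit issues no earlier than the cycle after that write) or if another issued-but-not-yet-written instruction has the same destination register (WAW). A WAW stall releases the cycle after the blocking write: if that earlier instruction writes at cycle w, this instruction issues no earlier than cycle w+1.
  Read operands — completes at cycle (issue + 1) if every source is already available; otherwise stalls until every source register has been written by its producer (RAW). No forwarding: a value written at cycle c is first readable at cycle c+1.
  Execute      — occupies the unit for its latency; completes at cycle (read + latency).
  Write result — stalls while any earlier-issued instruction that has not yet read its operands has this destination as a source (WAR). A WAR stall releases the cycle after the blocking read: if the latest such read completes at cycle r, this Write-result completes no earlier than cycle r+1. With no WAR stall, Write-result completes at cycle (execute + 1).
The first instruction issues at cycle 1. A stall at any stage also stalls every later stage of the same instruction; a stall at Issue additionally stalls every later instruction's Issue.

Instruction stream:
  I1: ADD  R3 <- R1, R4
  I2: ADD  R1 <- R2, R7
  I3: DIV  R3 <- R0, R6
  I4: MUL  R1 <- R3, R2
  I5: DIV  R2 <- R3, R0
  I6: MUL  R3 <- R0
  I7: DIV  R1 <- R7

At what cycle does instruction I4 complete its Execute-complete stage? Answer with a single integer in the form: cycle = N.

cycle = 22

c1: I1→ADD
c2: I1 RO
c4: I1 EX
c5: I1 WR R3
c6: I2→ADD
c7: I2 RO, I3→DIV
c8: I3 RO
c9: I2 EX
c10: I2 WR R1
c11: I4→MUL
c16: I3 EX
c17: I3 WR R3
c18: I4 RO, I5→DIV
c19: I5 RO
c22: I4 EX
c23: I4 WR R1
c24: I6→MUL
c25: I6 RO
c27: I5 EX
c28: I5 WR R2
c29: I6 EX, I7→DIV
c30: I6 WR R3, I7 RO
c38: I7 EX
c39: I7 WR R1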